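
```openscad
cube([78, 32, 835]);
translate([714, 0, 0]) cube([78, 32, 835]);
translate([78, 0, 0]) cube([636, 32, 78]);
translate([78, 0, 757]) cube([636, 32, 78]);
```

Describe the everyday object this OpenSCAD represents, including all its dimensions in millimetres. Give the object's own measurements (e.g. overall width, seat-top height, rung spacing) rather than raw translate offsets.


A rectangular picture frame lying in the x–z plane (depth along y). The opening is 636 mm wide (x) by 679 mm tall (z), surrounded by a border 78 mm wide on all four sides. The frame is 32 mm deep and is made of two full-height vertical stiles with two horizontal rails fitted between them.


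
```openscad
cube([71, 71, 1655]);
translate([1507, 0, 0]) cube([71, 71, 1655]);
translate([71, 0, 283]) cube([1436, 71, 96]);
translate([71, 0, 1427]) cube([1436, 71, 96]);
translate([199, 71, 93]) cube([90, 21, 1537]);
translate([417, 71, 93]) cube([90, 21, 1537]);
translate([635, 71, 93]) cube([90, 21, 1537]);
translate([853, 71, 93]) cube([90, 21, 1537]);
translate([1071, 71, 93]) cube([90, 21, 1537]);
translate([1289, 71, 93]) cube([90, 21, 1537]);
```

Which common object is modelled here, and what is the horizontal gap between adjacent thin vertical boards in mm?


A fence section. The picket gap is 128 mm.

Two posts, two rails, 6 pickets — a fence section. Span 1436 mm holds 6 pickets of 90 mm with 7 equal gaps: ⌊(1436 − 6·90) / 7⌋ = 128 mm.


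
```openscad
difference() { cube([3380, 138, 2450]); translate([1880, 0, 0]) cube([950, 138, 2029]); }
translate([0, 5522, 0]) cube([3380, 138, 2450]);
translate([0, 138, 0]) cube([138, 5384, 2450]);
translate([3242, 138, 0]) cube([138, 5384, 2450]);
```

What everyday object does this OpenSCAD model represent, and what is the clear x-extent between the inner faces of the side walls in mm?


A single room. The interior width is 3104 mm.

Four walls enclosing a rectangle with a door in the front wall — a room. Outside width 3380 minus two 138 mm walls gives 3104 mm.


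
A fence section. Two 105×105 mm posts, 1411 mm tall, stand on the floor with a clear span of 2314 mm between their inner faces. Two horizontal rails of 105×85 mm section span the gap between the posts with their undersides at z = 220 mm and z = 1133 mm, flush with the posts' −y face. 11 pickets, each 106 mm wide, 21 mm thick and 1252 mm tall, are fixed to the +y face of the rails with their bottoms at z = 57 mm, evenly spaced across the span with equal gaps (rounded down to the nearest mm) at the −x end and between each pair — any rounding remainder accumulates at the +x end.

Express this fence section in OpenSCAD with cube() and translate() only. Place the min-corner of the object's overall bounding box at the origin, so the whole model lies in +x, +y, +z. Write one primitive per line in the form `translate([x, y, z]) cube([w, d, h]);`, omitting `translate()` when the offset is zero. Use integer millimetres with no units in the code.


cube([105, 105, 1411]);
translate([2419, 0, 0]) cube([105, 105, 1411]);
translate([105, 0, 220]) cube([2314, 105, 85]);
translate([105, 0, 1133]) cube([2314, 105, 85]);
translate([200, 105, 57]) cube([106, 21, 1252]);
translate([401, 105, 57]) cube([106, 21, 1252]);
translate([602, 105, 57]) cube([106, 21, 1252]);
translate([803, 105, 57]) cube([106, 21, 1252]);
translate([1004, 105, 57]) cube([106, 21, 1252]);
translate([1205, 105, 57]) cube([106, 21, 1252]);
translate([1406, 105, 57]) cube([106, 21, 1252]);
translate([1607, 105, 57]) cube([106, 21, 1252]);
translate([1808, 105, 57]) cube([106, 21, 1252]);
translate([2009, 105, 57]) cube([106, 21, 1252]);
translate([2210, 105, 57]) cube([106, 21, 1252]);


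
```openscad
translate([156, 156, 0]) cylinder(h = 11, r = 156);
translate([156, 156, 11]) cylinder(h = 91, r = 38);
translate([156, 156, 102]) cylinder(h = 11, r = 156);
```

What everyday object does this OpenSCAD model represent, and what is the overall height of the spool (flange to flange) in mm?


A spool. The overall height is 113 mm.

Three coaxial cylinders, large–small–large — a spool. Two 11 mm flanges and a 91 mm core give 11 + 91 + 11 = 113 mm.


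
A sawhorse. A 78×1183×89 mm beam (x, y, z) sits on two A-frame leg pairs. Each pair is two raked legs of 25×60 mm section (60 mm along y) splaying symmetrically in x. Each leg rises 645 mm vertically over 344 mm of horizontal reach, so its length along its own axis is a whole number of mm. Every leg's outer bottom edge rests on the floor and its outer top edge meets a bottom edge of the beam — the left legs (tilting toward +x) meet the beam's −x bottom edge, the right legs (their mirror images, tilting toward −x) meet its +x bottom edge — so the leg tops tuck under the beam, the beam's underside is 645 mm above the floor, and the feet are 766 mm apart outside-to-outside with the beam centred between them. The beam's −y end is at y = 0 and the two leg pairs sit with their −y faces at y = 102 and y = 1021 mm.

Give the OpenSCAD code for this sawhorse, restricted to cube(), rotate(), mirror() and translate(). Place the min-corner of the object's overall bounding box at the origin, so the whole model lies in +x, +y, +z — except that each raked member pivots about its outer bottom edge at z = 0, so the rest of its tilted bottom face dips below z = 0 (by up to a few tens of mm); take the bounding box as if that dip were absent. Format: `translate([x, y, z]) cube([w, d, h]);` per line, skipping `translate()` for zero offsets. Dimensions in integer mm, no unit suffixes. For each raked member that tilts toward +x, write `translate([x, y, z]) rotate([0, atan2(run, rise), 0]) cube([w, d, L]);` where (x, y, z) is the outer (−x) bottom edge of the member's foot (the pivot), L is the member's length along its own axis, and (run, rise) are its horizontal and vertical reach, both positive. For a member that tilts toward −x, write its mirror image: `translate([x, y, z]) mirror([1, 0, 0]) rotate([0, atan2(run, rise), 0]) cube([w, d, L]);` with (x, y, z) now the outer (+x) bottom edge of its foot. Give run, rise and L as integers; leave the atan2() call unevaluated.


translate([344, 0, 645]) cube([78, 1183, 89]);
translate([0, 102, 0]) rotate([0, atan2(344, 645), 0]) cube([25, 60, 731]);
translate([766, 102, 0]) mirror([1, 0, 0]) rotate([0, atan2(344, 645), 0]) cube([25, 60, 731]);
translate([0, 1021, 0]) rotate([0, atan2(344, 645), 0]) cube([25, 60, 731]);
translate([766, 1021, 0]) mirror([1, 0, 0]) rotate([0, atan2(344, 645), 0]) cube([25, 60, 731]);


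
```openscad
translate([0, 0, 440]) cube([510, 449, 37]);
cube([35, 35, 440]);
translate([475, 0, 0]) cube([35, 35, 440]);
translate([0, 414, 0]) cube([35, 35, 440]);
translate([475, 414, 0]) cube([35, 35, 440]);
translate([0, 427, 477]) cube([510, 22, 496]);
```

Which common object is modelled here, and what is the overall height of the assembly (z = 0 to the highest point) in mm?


A chair. The overall height is 973 mm.

A slab on four corner posts with a tall panel at the back — a chair. The seat slab sits at z = 440 with thickness 37, and the 496 mm backrest starts at the seat top, so the overall height is 440 + 37 + 496 = 973 mm.


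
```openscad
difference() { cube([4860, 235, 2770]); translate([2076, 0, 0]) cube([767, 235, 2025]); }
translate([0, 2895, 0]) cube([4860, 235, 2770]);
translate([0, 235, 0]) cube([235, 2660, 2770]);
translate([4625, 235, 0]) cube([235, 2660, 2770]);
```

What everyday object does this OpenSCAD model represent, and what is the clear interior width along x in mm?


A single room. The interior width is 4390 mm.

Four walls enclosing a rectangle with a door in the front wall — a room. Outside width 4860 minus two 235 mm walls gives 4390 mm.


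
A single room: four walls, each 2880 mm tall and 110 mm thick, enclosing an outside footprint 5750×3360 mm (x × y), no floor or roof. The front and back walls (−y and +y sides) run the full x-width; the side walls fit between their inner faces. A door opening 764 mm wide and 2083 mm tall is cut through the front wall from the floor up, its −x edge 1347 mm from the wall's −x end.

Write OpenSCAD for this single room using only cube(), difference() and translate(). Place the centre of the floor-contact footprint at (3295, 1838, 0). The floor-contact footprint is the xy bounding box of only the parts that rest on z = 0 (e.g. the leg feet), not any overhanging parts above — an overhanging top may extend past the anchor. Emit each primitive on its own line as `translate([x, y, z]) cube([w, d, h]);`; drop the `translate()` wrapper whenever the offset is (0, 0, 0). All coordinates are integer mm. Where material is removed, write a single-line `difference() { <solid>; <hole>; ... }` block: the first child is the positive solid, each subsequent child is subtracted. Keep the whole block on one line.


difference() { translate([420, 158, 0]) cube([5750, 110, 2880]); translate([1767, 158, 0]) cube([764, 110, 2083]); }
translate([420, 3408, 0]) cube([5750, 110, 2880]);
translate([420, 268, 0]) cube([110, 3140, 2880]);
translate([6060, 268, 0]) cube([110, 3140, 2880]);


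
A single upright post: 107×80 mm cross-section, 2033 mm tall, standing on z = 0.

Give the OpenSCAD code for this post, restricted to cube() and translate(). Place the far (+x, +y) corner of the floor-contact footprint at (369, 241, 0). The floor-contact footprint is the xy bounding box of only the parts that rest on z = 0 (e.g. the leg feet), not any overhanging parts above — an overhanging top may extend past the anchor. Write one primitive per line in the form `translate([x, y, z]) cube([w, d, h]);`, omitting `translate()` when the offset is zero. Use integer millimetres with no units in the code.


translate([262, 161, 0]) cube([107, 80, 2033]);


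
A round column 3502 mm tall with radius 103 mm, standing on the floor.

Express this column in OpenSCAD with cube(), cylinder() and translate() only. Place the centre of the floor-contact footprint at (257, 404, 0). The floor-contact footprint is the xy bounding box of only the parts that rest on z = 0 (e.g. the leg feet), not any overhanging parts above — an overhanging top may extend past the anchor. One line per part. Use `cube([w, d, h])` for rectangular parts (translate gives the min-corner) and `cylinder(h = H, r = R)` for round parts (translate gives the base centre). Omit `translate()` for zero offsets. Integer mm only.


translate([257, 404, 0]) cylinder(h = 3502, r = 103);


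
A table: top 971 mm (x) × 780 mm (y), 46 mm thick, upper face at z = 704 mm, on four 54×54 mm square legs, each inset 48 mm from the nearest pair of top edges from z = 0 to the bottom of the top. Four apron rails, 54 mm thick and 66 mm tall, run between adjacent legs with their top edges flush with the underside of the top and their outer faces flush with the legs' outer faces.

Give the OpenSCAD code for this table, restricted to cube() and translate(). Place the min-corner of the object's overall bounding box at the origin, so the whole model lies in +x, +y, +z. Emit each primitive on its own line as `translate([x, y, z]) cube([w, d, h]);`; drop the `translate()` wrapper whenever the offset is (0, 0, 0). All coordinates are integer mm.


translate([0, 0, 658]) cube([971, 780, 46]);
translate([48, 48, 0]) cube([54, 54, 658]);
translate([869, 48, 0]) cube([54, 54, 658]);
translate([48, 678, 0]) cube([54, 54, 658]);
translate([869, 678, 0]) cube([54, 54, 658]);
translate([102, 48, 592]) cube([767, 54, 66]);
translate([102, 678, 592]) cube([767, 54, 66]);
translate([48, 102, 592]) cube([54, 576, 66]);
translate([869, 102, 592]) cube([54, 576, 66]);


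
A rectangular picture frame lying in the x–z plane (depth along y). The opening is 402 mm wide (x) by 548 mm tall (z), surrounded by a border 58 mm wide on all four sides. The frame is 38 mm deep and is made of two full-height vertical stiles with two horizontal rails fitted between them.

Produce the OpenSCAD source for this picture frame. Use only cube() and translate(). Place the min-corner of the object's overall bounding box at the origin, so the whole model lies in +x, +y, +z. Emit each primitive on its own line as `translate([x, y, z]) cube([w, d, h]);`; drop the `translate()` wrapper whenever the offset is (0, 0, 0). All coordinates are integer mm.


cube([58, 38, 664]);
translate([460, 0, 0]) cube([58, 38, 664]);
translate([58, 0, 0]) cube([402, 38, 58]);
translate([58, 0, 606]) cube([402, 38, 58]);


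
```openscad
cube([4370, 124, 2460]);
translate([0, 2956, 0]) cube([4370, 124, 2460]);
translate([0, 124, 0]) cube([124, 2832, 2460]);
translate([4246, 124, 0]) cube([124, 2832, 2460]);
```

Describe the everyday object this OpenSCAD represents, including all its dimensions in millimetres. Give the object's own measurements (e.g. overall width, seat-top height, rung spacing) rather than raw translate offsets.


The wall frame of a small rectangular building: four walls, each 2460 mm tall and 124 mm thick, enclosing a footprint 4370 mm (x) by 3080 mm (y) outside-to-outside, with no floor or roof. The front and back walls (the −y and +y sides) span the full width; the two side walls fit between them.


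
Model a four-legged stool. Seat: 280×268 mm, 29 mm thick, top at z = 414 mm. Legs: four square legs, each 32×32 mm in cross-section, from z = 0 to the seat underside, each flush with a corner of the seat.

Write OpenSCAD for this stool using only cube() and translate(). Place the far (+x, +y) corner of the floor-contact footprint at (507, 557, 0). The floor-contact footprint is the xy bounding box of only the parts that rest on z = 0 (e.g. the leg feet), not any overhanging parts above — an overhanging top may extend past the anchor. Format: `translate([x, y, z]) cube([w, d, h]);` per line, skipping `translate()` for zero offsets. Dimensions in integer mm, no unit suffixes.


translate([227, 289, 385]) cube([280, 268, 29]);
translate([227, 289, 0]) cube([32, 32, 385]);
translate([475, 289, 0]) cube([32, 32, 385]);
translate([227, 525, 0]) cube([32, 32, 385]);
translate([475, 525, 0]) cube([32, 32, 385]);


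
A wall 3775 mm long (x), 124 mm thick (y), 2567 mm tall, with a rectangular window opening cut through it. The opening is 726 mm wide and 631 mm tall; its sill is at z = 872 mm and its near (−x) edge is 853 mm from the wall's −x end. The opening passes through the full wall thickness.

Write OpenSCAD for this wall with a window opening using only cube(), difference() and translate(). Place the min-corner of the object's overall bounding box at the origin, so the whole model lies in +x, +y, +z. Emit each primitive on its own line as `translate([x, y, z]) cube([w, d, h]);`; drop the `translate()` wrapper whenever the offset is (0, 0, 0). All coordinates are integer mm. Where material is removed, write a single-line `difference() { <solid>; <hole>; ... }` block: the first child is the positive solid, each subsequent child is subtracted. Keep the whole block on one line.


difference() { cube([3775, 124, 2567]); translate([853, 0, 872]) cube([726, 124, 631]); }


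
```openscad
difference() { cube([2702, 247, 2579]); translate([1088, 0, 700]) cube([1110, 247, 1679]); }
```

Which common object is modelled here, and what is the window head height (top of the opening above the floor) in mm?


A wall with a window opening. The window head height is 2379 mm.

A wall with a rectangular opening subtracted — a window. Sill at z = 700, opening 1679 mm tall, so the head is at 700 + 1679 = 2379 mm.


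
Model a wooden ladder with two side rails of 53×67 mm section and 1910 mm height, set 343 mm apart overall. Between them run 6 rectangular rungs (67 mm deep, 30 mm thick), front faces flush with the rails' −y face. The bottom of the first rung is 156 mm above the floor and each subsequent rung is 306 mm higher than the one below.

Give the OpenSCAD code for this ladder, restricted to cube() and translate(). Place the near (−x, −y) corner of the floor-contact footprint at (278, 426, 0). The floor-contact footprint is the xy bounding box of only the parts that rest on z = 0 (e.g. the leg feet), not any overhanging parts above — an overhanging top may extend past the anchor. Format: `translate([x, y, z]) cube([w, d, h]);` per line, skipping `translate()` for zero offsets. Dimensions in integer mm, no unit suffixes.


translate([278, 426, 0]) cube([53, 67, 1910]);
translate([568, 426, 0]) cube([53, 67, 1910]);
translate([331, 426, 156]) cube([237, 67, 30]);
translate([331, 426, 462]) cube([237, 67, 30]);
translate([331, 426, 768]) cube([237, 67, 30]);
translate([331, 426, 1074]) cube([237, 67, 30]);
translate([331, 426, 1380]) cube([237, 67, 30]);
translate([331, 426, 1686]) cube([237, 67, 30]);


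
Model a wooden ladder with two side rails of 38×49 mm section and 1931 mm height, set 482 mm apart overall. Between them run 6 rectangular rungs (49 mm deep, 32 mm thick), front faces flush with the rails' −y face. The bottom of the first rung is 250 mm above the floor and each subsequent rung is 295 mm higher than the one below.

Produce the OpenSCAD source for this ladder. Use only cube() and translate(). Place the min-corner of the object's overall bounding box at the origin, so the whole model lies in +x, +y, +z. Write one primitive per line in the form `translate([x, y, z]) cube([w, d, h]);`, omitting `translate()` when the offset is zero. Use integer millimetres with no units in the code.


cube([38, 49, 1931]);
translate([444, 0, 0]) cube([38, 49, 1931]);
translate([38, 0, 250]) cube([406, 49, 32]);
translate([38, 0, 545]) cube([406, 49, 32]);
translate([38, 0, 840]) cube([406, 49, 32]);
translate([38, 0, 1135]) cube([406, 49, 32]);
translate([38, 0, 1430]) cube([406, 49, 32]);
translate([38, 0, 1725]) cube([406, 49, 32]);


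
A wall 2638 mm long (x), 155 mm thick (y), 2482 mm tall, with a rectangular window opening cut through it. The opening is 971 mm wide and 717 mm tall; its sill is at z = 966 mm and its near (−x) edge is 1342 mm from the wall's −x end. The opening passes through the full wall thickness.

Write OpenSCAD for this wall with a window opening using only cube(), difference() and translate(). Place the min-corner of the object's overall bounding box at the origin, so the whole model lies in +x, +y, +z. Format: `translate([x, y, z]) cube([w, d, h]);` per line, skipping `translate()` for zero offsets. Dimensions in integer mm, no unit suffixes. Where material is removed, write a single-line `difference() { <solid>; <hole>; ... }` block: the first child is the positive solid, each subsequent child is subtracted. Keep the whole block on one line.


difference() { cube([2638, 155, 2482]); translate([1342, 0, 966]) cube([971, 155, 717]); }


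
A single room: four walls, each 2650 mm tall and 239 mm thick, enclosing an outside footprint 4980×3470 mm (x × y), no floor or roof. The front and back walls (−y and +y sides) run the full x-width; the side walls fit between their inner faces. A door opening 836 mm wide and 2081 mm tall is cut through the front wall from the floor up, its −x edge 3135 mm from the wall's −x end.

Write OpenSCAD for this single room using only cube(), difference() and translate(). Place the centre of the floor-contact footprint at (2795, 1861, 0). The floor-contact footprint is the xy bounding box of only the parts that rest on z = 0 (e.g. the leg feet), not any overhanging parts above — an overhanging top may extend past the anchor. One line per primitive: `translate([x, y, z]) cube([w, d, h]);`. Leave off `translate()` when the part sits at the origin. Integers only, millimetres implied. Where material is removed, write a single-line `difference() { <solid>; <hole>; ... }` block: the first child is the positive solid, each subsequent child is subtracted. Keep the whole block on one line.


difference() { translate([305, 126, 0]) cube([4980, 239, 2650]); translate([3440, 126, 0]) cube([836, 239, 2081]); }
translate([305, 3357, 0]) cube([4980, 239, 2650]);
translate([305, 365, 0]) cube([239, 2992, 2650]);
translate([5046, 365, 0]) cube([239, 2992, 2650]);


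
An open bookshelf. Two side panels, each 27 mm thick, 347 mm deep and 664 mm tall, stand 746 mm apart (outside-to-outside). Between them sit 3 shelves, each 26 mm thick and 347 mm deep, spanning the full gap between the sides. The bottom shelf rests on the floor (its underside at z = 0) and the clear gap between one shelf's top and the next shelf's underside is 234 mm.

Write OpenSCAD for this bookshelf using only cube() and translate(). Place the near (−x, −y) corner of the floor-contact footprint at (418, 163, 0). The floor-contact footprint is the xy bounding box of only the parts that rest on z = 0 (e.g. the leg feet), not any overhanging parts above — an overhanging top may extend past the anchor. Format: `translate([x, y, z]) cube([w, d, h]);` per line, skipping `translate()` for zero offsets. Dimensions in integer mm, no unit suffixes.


translate([418, 163, 0]) cube([27, 347, 664]);
translate([1137, 163, 0]) cube([27, 347, 664]);
translate([445, 163, 0]) cube([692, 347, 26]);
translate([445, 163, 260]) cube([692, 347, 26]);
translate([445, 163, 520]) cube([692, 347, 26]);


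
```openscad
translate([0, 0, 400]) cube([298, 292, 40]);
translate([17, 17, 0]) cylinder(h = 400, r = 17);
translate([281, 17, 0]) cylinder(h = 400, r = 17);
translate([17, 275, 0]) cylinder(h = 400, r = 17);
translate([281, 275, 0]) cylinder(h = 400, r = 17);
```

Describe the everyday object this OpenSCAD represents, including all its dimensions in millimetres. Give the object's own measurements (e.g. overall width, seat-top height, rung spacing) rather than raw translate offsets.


A four-legged stool. The seat is a 298×292×40 mm slab whose top surface is at z = 440 mm; four round legs, each 34 mm in diameter, run from the floor (z = 0) to the underside of the seat, each leg's axis is inset half a diameter from the nearest pair of seat edges (so the leg's bounding box is flush with the corner).


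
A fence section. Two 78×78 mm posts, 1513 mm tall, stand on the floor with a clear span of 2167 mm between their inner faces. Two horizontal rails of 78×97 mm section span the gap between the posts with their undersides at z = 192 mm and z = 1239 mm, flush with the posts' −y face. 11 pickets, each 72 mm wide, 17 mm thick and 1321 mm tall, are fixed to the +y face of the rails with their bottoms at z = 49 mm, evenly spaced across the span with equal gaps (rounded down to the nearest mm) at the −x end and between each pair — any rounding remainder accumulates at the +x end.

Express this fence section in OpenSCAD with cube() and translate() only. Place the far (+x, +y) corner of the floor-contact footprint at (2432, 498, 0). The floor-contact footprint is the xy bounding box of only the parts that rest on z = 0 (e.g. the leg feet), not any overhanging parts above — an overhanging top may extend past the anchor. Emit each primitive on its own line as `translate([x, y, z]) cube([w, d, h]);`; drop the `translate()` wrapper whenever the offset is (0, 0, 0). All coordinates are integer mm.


translate([109, 420, 0]) cube([78, 78, 1513]);
translate([2354, 420, 0]) cube([78, 78, 1513]);
translate([187, 420, 192]) cube([2167, 78, 97]);
translate([187, 420, 1239]) cube([2167, 78, 97]);
translate([301, 498, 49]) cube([72, 17, 1321]);
translate([487, 498, 49]) cube([72, 17, 1321]);
translate([673, 498, 49]) cube([72, 17, 1321]);
translate([859, 498, 49]) cube([72, 17, 1321]);
translate([1045, 498, 49]) cube([72, 17, 1321]);
translate([1231, 498, 49]) cube([72, 17, 1321]);
translate([1417, 498, 49]) cube([72, 17, 1321]);
translate([1603, 498, 49]) cube([72, 17, 1321]);
translate([1789, 498, 49]) cube([72, 17, 1321]);
translate([1975, 498, 49]) cube([72, 17, 1321]);
translate([2161, 498, 49]) cube([72, 17, 1321]);


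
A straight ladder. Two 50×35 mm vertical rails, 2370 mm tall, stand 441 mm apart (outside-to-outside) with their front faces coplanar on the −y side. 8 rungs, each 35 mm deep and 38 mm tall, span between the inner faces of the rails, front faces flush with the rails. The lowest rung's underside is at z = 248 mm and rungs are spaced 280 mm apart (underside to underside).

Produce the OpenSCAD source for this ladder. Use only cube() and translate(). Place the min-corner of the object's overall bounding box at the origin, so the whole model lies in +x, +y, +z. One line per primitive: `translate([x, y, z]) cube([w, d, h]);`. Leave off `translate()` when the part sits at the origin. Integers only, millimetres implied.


cube([50, 35, 2370]);
translate([391, 0, 0]) cube([50, 35, 2370]);
translate([50, 0, 248]) cube([341, 35, 38]);
translate([50, 0, 528]) cube([341, 35, 38]);
translate([50, 0, 808]) cube([341, 35, 38]);
translate([50, 0, 1088]) cube([341, 35, 38]);
translate([50, 0, 1368]) cube([341, 35, 38]);
translate([50, 0, 1648]) cube([341, 35, 38]);
translate([50, 0, 1928]) cube([341, 35, 38]);
translate([50, 0, 2208]) cube([341, 35, 38]);


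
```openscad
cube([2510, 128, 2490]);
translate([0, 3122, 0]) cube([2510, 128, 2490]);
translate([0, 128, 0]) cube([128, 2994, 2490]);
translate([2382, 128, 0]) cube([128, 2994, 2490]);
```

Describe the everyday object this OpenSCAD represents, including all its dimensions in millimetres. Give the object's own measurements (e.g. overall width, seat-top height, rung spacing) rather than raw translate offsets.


The wall frame of a small rectangular building: four walls, each 2490 mm tall and 128 mm thick, enclosing a footprint 2510 mm (x) by 3250 mm (y) outside-to-outside, with no floor or roof. The front and back walls (the −y and +y sides) span the full width; the two side walls fit between them.


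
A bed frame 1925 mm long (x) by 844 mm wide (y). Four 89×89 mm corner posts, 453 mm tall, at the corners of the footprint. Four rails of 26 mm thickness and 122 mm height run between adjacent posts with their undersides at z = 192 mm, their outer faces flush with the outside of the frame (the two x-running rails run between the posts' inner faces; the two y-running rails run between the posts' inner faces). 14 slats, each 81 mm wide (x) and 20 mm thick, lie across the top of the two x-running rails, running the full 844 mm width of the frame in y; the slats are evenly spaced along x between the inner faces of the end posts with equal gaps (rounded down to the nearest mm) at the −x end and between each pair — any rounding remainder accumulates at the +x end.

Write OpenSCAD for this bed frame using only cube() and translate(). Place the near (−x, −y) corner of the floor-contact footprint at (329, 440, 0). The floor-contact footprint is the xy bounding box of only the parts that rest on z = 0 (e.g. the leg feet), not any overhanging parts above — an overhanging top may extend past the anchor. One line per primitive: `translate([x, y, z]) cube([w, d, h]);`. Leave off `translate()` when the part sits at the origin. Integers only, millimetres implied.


translate([329, 440, 0]) cube([89, 89, 453]);
translate([329, 1195, 0]) cube([89, 89, 453]);
translate([2165, 440, 0]) cube([89, 89, 453]);
translate([2165, 1195, 0]) cube([89, 89, 453]);
translate([418, 440, 192]) cube([1747, 26, 122]);
translate([418, 1258, 192]) cube([1747, 26, 122]);
translate([329, 529, 192]) cube([26, 666, 122]);
translate([2228, 529, 192]) cube([26, 666, 122]);
translate([458, 440, 314]) cube([81, 844, 20]);
translate([579, 440, 314]) cube([81, 844, 20]);
translate([700, 440, 314]) cube([81, 844, 20]);
translate([821, 440, 314]) cube([81, 844, 20]);
translate([942, 440, 314]) cube([81, 844, 20]);
translate([1063, 440, 314]) cube([81, 844, 20]);
translate([1184, 440, 314]) cube([81, 844, 20]);
translate([1305, 440, 314]) cube([81, 844, 20]);
translate([1426, 440, 314]) cube([81, 844, 20]);
translate([1547, 440, 314]) cube([81, 844, 20]);
translate([1668, 440, 314]) cube([81, 844, 20]);
translate([1789, 440, 314]) cube([81, 844, 20]);
translate([1910, 440, 314]) cube([81, 844, 20]);
translate([2031, 440, 314]) cube([81, 844, 20]);


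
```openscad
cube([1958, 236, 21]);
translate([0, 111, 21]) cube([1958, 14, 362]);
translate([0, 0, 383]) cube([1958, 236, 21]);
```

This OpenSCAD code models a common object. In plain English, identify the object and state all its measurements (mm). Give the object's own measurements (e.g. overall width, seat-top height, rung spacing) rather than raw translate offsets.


An I-beam lying along x, 1958 mm long. Overall section height 404 mm. Two flanges 236 mm wide (y) and 21 mm thick, one on the floor and one at the top; a web 14 mm thick runs between them, centred on the flange width.


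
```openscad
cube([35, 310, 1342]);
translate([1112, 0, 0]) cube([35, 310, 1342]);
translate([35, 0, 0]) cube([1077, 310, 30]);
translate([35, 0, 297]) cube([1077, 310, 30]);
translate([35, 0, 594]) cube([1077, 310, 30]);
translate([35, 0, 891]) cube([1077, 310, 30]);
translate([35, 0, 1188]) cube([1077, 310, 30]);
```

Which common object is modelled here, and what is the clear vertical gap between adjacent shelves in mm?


A bookshelf. The clear shelf gap is 267 mm.

Two tall side panels with 5 horizontal boards between them — a bookshelf. The first two shelf undersides are at z = 0 and z = 297; with shelf thickness 30, the clear gap is 297 − 0 − 30 = 267 mm.


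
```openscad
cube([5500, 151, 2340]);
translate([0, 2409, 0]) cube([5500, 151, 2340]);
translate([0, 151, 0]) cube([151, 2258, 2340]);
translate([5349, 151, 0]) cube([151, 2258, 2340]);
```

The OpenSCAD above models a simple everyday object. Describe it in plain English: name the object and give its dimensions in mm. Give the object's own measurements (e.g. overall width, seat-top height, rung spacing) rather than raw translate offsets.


The wall frame of a small rectangular building: four walls, each 2340 mm tall and 151 mm thick, enclosing a footprint 5500 mm (x) by 2560 mm (y) outside-to-outside, with no floor or roof. The front and back walls (the −y and +y sides) span the full width; the two side walls fit between them.


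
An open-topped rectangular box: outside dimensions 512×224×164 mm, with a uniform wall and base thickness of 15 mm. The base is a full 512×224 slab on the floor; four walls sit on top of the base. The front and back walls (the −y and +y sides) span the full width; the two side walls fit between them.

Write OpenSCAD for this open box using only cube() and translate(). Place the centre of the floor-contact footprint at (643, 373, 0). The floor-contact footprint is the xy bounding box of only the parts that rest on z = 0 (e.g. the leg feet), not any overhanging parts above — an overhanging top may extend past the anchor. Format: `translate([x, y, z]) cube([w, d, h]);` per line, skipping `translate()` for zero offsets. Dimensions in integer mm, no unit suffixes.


translate([387, 261, 0]) cube([512, 224, 15]);
translate([387, 261, 15]) cube([512, 15, 149]);
translate([387, 470, 15]) cube([512, 15, 149]);
translate([387, 276, 15]) cube([15, 194, 149]);
translate([884, 276, 15]) cube([15, 194, 149]);


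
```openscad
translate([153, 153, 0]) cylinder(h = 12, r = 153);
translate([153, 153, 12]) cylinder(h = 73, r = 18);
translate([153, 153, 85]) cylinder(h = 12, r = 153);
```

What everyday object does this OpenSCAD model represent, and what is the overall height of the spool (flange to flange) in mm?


A spool. The overall height is 97 mm.

Three coaxial cylinders, large–small–large — a spool. Two 12 mm flanges and a 73 mm core give 12 + 73 + 12 = 97 mm.


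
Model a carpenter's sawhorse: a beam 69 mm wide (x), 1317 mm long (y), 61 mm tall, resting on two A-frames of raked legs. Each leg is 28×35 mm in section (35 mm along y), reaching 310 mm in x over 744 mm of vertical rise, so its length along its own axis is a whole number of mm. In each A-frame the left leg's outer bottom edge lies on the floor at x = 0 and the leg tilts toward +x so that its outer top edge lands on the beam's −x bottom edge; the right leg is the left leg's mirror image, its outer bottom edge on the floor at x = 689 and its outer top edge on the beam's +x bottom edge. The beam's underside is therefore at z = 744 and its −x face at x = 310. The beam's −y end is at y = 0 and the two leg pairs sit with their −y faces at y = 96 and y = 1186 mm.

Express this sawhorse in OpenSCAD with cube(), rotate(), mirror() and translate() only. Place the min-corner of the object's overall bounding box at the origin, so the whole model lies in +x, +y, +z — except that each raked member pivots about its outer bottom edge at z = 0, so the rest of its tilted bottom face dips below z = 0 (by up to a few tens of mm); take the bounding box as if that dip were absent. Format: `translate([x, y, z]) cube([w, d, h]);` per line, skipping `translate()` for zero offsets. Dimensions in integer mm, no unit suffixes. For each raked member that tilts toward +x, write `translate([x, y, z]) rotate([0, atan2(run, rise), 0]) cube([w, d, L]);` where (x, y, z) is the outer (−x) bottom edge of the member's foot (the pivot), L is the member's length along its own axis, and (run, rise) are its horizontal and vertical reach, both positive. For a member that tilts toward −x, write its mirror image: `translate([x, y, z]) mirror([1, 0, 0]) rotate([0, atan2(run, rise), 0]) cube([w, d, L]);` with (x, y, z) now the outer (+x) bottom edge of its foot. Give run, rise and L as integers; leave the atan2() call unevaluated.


translate([310, 0, 744]) cube([69, 1317, 61]);
translate([0, 96, 0]) rotate([0, atan2(310, 744), 0]) cube([28, 35, 806]);
translate([689, 96, 0]) mirror([1, 0, 0]) rotate([0, atan2(310, 744), 0]) cube([28, 35, 806]);
translate([0, 1186, 0]) rotate([0, atan2(310, 744), 0]) cube([28, 35, 806]);
translate([689, 1186, 0]) mirror([1, 0, 0]) rotate([0, atan2(310, 744), 0]) cube([28, 35, 806]);


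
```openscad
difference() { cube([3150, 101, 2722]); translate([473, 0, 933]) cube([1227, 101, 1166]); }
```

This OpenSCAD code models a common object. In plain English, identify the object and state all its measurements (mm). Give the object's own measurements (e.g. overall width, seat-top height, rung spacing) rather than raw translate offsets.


A wall 3150 mm long (x), 101 mm thick (y), 2722 mm tall, with a rectangular window opening cut through it. The opening is 1227 mm wide and 1166 mm tall; its sill is at z = 933 mm and its near (−x) edge is 473 mm from the wall's −x end. The opening passes through the full wall thickness.


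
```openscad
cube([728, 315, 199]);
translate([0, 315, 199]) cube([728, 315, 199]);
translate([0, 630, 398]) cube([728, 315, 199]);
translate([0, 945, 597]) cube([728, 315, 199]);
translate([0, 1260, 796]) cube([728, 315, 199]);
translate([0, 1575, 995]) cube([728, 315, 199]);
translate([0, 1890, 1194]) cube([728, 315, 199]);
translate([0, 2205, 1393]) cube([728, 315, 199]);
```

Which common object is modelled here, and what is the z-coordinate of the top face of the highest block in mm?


A staircase. The total rise is 1592 mm.

8 identical blocks, each offset up and back from the previous — a staircase. Each step is 199 mm tall and there are 8 of them, so the total rise is 8 × 199 = 1592 mm.


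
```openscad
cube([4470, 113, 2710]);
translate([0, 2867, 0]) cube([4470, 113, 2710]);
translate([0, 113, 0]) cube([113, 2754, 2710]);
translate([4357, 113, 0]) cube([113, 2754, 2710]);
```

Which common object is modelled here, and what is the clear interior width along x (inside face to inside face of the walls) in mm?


A house (or room) frame. The interior width is 4244 mm.

Four 2710 mm walls enclosing a rectangle with no floor or roof — a room or house frame. Outside width is 4470 mm and wall thickness is 113 mm, so the interior width is 4470 − 2 × 113 = 4244 mm.


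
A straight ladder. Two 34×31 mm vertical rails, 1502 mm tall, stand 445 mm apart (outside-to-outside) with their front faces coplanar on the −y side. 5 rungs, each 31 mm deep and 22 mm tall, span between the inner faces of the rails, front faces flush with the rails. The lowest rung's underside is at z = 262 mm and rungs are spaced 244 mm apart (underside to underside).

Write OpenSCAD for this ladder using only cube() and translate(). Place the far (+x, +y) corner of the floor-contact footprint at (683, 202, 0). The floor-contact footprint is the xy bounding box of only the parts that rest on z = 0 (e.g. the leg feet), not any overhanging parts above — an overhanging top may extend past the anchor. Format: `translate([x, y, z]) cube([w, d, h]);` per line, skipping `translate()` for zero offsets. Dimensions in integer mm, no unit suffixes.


// rung span = 445 - 2*34 = 377
// rung[k] z = 262 + k*244
translate([238, 171, 0]) cube([34, 31, 1502]);
translate([649, 171, 0]) cube([34, 31, 1502]);
translate([272, 171, 262]) cube([377, 31, 22]);
translate([272, 171, 506]) cube([377, 31, 22]);
translate([272, 171, 750]) cube([377, 31, 22]);
translate([272, 171, 994]) cube([377, 31, 22]);
translate([272, 171, 1238]) cube([377, 31, 22]);


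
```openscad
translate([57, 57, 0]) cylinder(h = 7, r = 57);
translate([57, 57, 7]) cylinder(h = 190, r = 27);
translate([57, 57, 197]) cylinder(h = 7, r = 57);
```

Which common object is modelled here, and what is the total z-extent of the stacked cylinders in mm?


A spool. The overall height is 204 mm.

Three coaxial cylinders, large–small–large — a spool. Two 7 mm flanges and a 190 mm core give 7 + 190 + 7 = 204 mm.


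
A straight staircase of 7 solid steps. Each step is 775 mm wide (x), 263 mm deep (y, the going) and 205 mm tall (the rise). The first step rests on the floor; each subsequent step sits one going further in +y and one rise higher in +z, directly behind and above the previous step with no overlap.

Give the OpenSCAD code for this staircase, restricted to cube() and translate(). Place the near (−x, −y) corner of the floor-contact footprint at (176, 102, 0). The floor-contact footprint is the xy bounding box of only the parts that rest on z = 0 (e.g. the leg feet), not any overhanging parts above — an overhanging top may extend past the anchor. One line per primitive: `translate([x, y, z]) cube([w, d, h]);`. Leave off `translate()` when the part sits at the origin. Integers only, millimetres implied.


translate([176, 102, 0]) cube([775, 263, 205]);
translate([176, 365, 205]) cube([775, 263, 205]);
translate([176, 628, 410]) cube([775, 263, 205]);
translate([176, 891, 615]) cube([775, 263, 205]);
translate([176, 1154, 820]) cube([775, 263, 205]);
translate([176, 1417, 1025]) cube([775, 263, 205]);
translate([176, 1680, 1230]) cube([775, 263, 205]);


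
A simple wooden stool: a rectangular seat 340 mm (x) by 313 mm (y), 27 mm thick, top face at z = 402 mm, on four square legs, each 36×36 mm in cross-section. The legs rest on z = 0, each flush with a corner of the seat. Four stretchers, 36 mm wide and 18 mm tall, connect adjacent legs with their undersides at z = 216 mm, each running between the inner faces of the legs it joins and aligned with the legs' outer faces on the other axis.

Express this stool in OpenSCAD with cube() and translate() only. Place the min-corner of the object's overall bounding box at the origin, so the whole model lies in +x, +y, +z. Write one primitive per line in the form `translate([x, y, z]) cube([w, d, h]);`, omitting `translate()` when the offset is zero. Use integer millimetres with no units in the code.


translate([0, 0, 375]) cube([340, 313, 27]);
cube([36, 36, 375]);
translate([304, 0, 0]) cube([36, 36, 375]);
translate([0, 277, 0]) cube([36, 36, 375]);
translate([304, 277, 0]) cube([36, 36, 375]);
translate([36, 0, 216]) cube([268, 36, 18]);
translate([36, 277, 216]) cube([268, 36, 18]);
translate([0, 36, 216]) cube([36, 241, 18]);
translate([304, 36, 216]) cube([36, 241, 18]);


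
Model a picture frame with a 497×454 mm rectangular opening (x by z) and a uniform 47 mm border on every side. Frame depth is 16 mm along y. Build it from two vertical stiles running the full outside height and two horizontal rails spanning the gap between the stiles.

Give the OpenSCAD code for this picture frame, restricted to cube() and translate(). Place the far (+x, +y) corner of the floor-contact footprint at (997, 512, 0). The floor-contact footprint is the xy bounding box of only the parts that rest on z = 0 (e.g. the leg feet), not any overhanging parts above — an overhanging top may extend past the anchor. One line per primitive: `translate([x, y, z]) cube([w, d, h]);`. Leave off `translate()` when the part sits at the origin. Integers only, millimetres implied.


translate([406, 496, 0]) cube([47, 16, 548]);
translate([950, 496, 0]) cube([47, 16, 548]);
translate([453, 496, 0]) cube([497, 16, 47]);
translate([453, 496, 501]) cube([497, 16, 47]);
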